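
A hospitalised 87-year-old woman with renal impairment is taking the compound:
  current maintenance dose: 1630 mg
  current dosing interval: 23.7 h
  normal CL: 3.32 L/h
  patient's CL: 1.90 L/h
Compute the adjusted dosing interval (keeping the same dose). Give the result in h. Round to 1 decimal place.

To keep the same average steady-state level, dosing rate must scale with clearance.
CL ratio = 1.90 / 3.32 = 0.5723
New interval (same dose) = 23.7 / 0.5723 = 41.41 h

41.4 h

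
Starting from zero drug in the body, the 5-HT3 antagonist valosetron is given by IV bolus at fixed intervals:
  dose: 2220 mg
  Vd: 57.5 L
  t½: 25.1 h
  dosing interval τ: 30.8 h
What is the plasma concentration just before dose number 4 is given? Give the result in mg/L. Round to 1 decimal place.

26.5 mg/L

C₀ per dose = Dose / Vd = 2220 / 57.5 = 38.61 mg/L
k = ln2 / t½ = 0.693147 / 25.1 = 0.02762 h⁻¹
Fraction remaining after one interval: r = e^(−kτ) = e^(−0.02762 × 30.8) = 0.4271
Before dose 4, 3 doses have been given (aged 1τ, 2τ, 3τ).
C_trough = C₀ × (r + r² + … + r^3) = C₀ × r(1−r^3)/(1−r)
        = 38.61 × 0.4271 × (1 − 0.07791) / (1 − 0.4271) = 26.54 mg/L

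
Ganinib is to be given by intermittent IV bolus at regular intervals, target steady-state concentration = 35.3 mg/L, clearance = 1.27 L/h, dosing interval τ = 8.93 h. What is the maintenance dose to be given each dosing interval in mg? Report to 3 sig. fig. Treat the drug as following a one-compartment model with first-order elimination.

At steady state, Dose/τ = Css × CL.
Dose = Css × CL × τ = 35.3 × 1.270 × 8.93 = 400.3 mg

400 mg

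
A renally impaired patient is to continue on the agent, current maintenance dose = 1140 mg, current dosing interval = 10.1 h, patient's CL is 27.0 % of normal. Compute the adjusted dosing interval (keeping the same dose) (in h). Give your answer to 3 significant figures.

To keep the same average steady-state level, dosing rate must scale with clearance.
CL ratio = 27.0 / 100 = 0.2700
New interval (same dose) = 10.1 / 0.2700 = 37.41 h

37.4 h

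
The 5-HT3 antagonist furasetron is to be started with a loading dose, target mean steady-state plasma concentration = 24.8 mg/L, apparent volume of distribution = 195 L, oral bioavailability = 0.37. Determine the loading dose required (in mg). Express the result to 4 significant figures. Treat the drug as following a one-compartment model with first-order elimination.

LD = Css × Vd / F = 24.8 × 195 / 0.37 = 13070 mg

13070 mg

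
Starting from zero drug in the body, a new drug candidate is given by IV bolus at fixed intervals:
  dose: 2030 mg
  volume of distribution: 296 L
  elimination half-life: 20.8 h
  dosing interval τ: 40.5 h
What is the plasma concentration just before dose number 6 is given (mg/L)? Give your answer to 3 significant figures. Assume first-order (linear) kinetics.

C₀ per dose = Dose / Vd = 2030 / 296 = 6.858 mg/L
k = ln2 / t½ = 0.693147 / 20.8 = 0.03332 h⁻¹
Fraction remaining after one interval: r = e^(−kτ) = e^(−0.03332 × 40.5) = 0.2594
Before dose 6, 5 doses have been given (aged 1τ, 2τ, 3τ, 4τ, 5τ).
C_trough = C₀ × (r + r² + … + r^5) = C₀ × r(1−r^5)/(1−r)
        = 6.858 × 0.2594 × (1 − 0.001174) / (1 − 0.2594) = 2.399 mg/L

2.40 mg/L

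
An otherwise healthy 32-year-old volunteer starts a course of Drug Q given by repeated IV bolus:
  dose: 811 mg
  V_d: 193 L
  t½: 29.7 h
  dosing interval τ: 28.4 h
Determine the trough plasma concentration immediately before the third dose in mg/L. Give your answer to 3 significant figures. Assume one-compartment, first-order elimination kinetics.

3.28 mg/L

C₀ per dose = Dose / Vd = 811 / 193 = 4.202 mg/L
k = ln2 / t½ = 0.693147 / 29.7 = 0.02334 h⁻¹
Fraction remaining after one interval: r = e^(−kτ) = e^(−0.02334 × 28.4) = 0.5154
Before dose 3, 2 doses have been given (aged 1τ, 2τ).
C_trough = C₀ × (r + r²) = 4.202 × (0.5154 + 0.2656) = 3.282 mg/L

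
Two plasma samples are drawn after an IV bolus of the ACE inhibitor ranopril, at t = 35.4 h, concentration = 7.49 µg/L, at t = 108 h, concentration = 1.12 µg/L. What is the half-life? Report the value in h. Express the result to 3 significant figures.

k = ln(C₁/C₂) / (t₂ − t₁) = ln(7.49/1.12) / (108 − 35.4)
  = 1.900 / 72.60 = 0.02617 h⁻¹
t½ = ln2 / k = 0.693147 / 0.02617 = 26.49 h

26.5 h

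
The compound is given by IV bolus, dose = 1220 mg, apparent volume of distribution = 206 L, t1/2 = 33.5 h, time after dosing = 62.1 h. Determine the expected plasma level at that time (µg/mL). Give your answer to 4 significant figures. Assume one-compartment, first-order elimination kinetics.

1.639 µg/mL

C₀ = Dose / Vd = 1220 / 206 = 5.922 mg/L
k = ln2 / t½ = 0.693147 / 33.5 = 0.02069 h⁻¹
C = C₀ · e^(−k·t) = 5.922 × e^(−0.02069 × 62.1)
  = 5.922 × 0.2767 = 1.639 mg/L
(1.639 mg/L = 1.639 µg/mL)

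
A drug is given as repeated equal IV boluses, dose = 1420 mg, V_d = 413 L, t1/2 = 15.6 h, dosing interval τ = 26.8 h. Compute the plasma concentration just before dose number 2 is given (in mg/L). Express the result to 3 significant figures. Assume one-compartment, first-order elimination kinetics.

1.05 mg/L

C₀ per dose = Dose / Vd = 1420 / 413 = 3.438 mg/L
k = ln2 / t½ = 0.693147 / 15.6 = 0.04443 h⁻¹
Fraction remaining after one interval: r = e^(−kτ) = e^(−0.04443 × 26.8) = 0.3040
Before dose 2, 1 dose has been given (aged 1τ).
C_trough = C₀ × r = 3.438 × 0.3040 = 1.045 mg/L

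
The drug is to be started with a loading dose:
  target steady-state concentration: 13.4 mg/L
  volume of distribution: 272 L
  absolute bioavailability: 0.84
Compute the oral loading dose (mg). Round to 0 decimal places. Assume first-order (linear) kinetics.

LD = Css × Vd / F = 13.4 × 272 / 0.84 = 4339 mg

4339 mg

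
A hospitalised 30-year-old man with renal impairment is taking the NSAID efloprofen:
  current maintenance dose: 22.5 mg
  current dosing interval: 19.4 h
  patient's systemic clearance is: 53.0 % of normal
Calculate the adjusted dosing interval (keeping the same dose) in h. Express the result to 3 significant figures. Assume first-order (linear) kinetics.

To keep the same average steady-state level, dosing rate must scale with clearance.
CL ratio = 53.0 / 100 = 0.5300
New interval (same dose) = 19.4 / 0.5300 = 36.60 h

36.6 h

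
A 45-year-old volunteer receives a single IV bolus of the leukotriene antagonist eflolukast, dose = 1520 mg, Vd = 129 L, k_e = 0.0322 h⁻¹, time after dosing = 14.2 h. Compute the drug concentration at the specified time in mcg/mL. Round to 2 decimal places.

7.46 mcg/mL

C₀ = Dose / Vd = 1520 / 129 = 11.78 mg/L
C = C₀ · e^(−k·t) = 11.78 × e^(−0.03220 × 14.2)
  = 11.78 × 0.6330 = 7.457 mg/L
(7.457 mg/L = 7.457 mcg/mL)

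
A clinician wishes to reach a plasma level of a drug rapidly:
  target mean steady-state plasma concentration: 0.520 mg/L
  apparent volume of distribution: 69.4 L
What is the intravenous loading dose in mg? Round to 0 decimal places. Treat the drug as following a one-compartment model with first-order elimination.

36 mg

LD = Css × Vd = 0.520 × 69.4 = 36.09 mg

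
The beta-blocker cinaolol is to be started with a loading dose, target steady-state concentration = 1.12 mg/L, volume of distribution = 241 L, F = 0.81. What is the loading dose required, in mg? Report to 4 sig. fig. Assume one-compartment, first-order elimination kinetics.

333.2 mg

LD = Css × Vd / F = 1.12 × 241 / 0.81 = 333.2 mg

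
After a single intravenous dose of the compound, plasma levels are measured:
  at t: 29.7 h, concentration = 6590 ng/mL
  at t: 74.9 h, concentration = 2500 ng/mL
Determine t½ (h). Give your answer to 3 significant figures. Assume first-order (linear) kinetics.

k = ln(C₁/C₂) / (t₂ − t₁) = ln(6590/2500) / (74.9 − 29.7)
  = 0.9693 / 45.20 = 0.02144 h⁻¹
t½ = ln2 / k = 0.693147 / 0.02144 = 32.33 h

32.3 h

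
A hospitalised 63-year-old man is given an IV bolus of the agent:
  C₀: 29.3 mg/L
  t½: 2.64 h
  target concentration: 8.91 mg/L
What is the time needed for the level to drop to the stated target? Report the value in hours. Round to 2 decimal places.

4.53 h

k = ln2 / t½ = 0.693147 / 2.64 = 0.2626 h⁻¹
t = ln(C₀ / C) / k = ln(29.30 / 8.91) / 0.2626
  = ln(3.288) / 0.2626 = 1.190 / 0.2626 = 4.532 h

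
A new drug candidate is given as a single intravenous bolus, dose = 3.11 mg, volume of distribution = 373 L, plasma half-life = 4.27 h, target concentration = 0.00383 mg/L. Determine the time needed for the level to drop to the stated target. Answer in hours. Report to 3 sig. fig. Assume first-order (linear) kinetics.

4.79 h

C₀ = Dose / Vd = 3.110 / 373 = 0.008338 mg/L
k = ln2 / t½ = 0.693147 / 4.27 = 0.1623 h⁻¹
t = ln(C₀ / C) / k = ln(0.008338 / 0.00383) / 0.1623
  = ln(2.177) / 0.1623 = 0.7779 / 0.1623 = 4.793 h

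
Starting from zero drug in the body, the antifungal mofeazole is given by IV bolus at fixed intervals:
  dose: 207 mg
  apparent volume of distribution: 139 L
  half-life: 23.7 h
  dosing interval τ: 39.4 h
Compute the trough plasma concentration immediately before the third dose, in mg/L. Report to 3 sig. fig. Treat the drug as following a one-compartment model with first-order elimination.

C₀ per dose = Dose / Vd = 207 / 139 = 1.489 mg/L
k = ln2 / t½ = 0.693147 / 23.7 = 0.02925 h⁻¹
Fraction remaining after one interval: r = e^(−kτ) = e^(−0.02925 × 39.4) = 0.3159
Before dose 3, 2 doses have been given (aged 1τ, 2τ).
C_trough = C₀ × (r + r²) = 1.489 × (0.3159 + 0.09979) = 0.6190 mg/L

0.619 mg/L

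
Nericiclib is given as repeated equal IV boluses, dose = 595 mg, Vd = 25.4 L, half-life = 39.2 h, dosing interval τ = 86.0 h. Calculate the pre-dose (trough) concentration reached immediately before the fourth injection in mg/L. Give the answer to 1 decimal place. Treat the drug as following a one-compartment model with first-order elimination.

C₀ per dose = Dose / Vd = 595 / 25.4 = 23.43 mg/L
k = ln2 / t½ = 0.693147 / 39.2 = 0.01768 h⁻¹
Fraction remaining after one interval: r = e^(−kτ) = e^(−0.01768 × 86.0) = 0.2186
Before dose 4, 3 doses have been given (aged 1τ, 2τ, 3τ).
C_trough = C₀ × (r + r² + … + r^3) = C₀ × r(1−r^3)/(1−r)
        = 23.43 × 0.2186 × (1 − 0.01045) / (1 − 0.2186) = 6.486 mg/L

6.5 mg/L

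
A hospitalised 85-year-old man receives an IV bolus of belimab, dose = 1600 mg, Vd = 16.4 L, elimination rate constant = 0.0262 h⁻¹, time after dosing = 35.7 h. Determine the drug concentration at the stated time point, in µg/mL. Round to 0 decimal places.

38 µg/mL

C₀ = Dose / Vd = 1600 / 16.4 = 97.56 mg/L
C = C₀ · e^(−k·t) = 97.56 × e^(−0.02620 × 35.7)
  = 97.56 × 0.3925 = 38.29 mg/L
(38.29 mg/L = 38.29 µg/mL)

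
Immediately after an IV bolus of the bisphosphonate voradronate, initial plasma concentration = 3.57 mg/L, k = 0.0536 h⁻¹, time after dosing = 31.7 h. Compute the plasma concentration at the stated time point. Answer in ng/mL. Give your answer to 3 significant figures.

653 ng/mL

C = C₀ · e^(−k·t) = 3.570 × e^(−0.05360 × 31.7)
  = 3.570 × 0.1828 = 0.6526 mg/L
Convert: 0.6526 mg/L × 1000 = 652.6 ng/mL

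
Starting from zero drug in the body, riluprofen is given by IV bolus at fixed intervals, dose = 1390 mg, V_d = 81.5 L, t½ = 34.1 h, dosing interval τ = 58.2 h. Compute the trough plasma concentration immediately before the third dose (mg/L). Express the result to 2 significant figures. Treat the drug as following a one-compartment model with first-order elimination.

C₀ per dose = Dose / Vd = 1390 / 81.5 = 17.06 mg/L
k = ln2 / t½ = 0.693147 / 34.1 = 0.02033 h⁻¹
Fraction remaining after one interval: r = e^(−kτ) = e^(−0.02033 × 58.2) = 0.3063
Before dose 3, 2 doses have been given (aged 1τ, 2τ).
C_trough = C₀ × (r + r²) = 17.06 × (0.3063 + 0.09382) = 6.826 mg/L

6.8 mg/L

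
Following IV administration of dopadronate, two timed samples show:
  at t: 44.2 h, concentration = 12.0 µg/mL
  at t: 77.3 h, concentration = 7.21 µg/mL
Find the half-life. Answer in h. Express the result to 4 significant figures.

k = ln(C₁/C₂) / (t₂ − t₁) = ln(12.0/7.21) / (77.3 − 44.2)
  = 0.5094 / 33.10 = 0.01539 h⁻¹
t½ = ln2 / k = 0.693147 / 0.01539 = 45.04 h

45.04 h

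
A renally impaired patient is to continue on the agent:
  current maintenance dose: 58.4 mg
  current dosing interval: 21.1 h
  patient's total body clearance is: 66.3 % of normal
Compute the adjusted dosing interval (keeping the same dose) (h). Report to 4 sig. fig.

To keep the same average steady-state level, dosing rate must scale with clearance.
CL ratio = 66.3 / 100 = 0.6630
New interval (same dose) = 21.1 / 0.6630 = 31.83 h

31.83 h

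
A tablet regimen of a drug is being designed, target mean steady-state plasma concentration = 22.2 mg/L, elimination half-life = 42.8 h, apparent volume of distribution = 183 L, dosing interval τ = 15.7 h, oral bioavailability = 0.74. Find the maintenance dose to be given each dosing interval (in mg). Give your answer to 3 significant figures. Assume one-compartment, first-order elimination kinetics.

k = ln2 / t½ = 0.693147 / 42.8 = 0.01620 h⁻¹
CL = k × Vd = 0.01620 × 183 = 2.965 L/h
At steady state, F × (Dose/τ) = Css × CL.
Dose = Css × CL × τ / F = 22.2 × 2.965 × 15.7 / 0.74 = 1397 mg

1400 mg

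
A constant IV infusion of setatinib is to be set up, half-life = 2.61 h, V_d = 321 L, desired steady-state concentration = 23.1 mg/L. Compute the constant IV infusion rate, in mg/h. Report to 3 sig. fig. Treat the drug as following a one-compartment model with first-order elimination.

1970 mg/h

k = ln2 / t½ = 0.693147 / 2.61 = 0.2656 h⁻¹
CL = k × Vd = 0.2656 × 321 = 85.26 L/h
At steady state, infusion rate R₀ = Css × CL = 23.1 × 85.26 = 1970 mg/h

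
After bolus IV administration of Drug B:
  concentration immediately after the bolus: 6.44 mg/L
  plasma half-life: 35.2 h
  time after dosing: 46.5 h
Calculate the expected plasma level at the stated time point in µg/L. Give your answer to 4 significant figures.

2578 µg/L

k = ln2 / t½ = 0.693147 / 35.2 = 0.01969 h⁻¹
C = C₀ · e^(−k·t) = 6.440 × e^(−0.01969 × 46.5)
  = 6.440 × 0.4003 = 2.578 mg/L
Convert: 2.578 mg/L × 1000 = 2578 µg/L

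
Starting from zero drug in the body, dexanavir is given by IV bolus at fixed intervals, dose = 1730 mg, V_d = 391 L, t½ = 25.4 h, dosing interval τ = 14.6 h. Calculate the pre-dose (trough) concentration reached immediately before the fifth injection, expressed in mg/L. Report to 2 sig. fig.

C₀ per dose = Dose / Vd = 1730 / 391 = 4.425 mg/L
k = ln2 / t½ = 0.693147 / 25.4 = 0.02729 h⁻¹
Fraction remaining after one interval: r = e^(−kτ) = e^(−0.02729 × 14.6) = 0.6714
Before dose 5, 4 doses have been given (aged 1τ, 2τ, 3τ, 4τ).
C_trough = C₀ × (r + r² + … + r^4) = C₀ × r(1−r^4)/(1−r)
        = 4.425 × 0.6714 × (1 − 0.2032) / (1 − 0.6714) = 7.204 mg/L

7.2 mg/L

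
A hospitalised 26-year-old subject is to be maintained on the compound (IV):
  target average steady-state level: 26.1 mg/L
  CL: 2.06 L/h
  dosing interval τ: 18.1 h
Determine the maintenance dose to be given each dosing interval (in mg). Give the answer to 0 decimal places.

973 mg

At steady state, Dose/τ = Css × CL.
Dose = Css × CL × τ = 26.1 × 2.060 × 18.1 = 973.2 mg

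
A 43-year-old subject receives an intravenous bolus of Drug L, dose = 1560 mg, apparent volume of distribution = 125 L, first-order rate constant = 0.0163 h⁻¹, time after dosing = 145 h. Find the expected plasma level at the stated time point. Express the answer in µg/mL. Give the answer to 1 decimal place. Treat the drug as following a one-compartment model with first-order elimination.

C₀ = Dose / Vd = 1560 / 125 = 12.48 mg/L
C = C₀ · e^(−k·t) = 12.48 × e^(−0.01630 × 145)
  = 12.48 × 0.09409 = 1.174 mg/L
(1.174 mg/L = 1.174 µg/mL)

1.2 µg/mL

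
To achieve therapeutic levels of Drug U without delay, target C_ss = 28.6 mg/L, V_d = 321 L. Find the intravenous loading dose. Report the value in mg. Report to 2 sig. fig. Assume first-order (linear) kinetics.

9200 mg

LD = Css × Vd = 28.6 × 321 = 9181 mg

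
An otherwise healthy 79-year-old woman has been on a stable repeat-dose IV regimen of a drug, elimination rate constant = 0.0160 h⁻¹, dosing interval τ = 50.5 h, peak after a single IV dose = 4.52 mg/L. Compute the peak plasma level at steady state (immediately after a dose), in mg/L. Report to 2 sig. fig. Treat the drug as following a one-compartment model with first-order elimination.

8.2 mg/L

e^(−kτ) = e^(−0.01600 × 50.5) = 0.4457
Accumulation ratio R = 1 / (1 − e^(−kτ)) = 1 / (1 − 0.4457) = 1.804
Steady-state peak = C₀ × R = 4.52 × 1.804 = 8.154 mg/L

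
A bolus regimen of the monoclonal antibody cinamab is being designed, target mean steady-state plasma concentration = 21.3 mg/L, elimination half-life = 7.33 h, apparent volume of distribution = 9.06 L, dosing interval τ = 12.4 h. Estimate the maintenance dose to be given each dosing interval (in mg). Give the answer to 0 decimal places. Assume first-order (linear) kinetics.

k = ln2 / t½ = 0.693147 / 7.33 = 0.09456 h⁻¹
CL = k × Vd = 0.09456 × 9.06 = 0.8567 L/h
At steady state, Dose/τ = Css × CL.
Dose = Css × CL × τ = 21.3 × 0.8567 × 12.4 = 226.3 mg

226 mg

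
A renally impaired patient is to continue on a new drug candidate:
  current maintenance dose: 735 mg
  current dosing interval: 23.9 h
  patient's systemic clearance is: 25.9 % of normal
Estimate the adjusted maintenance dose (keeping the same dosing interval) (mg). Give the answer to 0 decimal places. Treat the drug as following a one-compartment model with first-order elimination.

To keep the same average steady-state level, dosing rate must scale with clearance.
CL ratio = 25.9 / 100 = 0.2590
New dose (same interval) = 735 × 0.2590 = 190.4 mg

190 mg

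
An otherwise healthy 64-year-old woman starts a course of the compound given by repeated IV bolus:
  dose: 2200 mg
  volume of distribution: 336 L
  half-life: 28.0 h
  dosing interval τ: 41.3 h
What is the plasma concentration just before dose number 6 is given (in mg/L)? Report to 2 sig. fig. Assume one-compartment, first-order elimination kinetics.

3.7 mg/L

C₀ per dose = Dose / Vd = 2200 / 336 = 6.548 mg/L
k = ln2 / t½ = 0.693147 / 28.0 = 0.02476 h⁻¹
Fraction remaining after one interval: r = e^(−kτ) = e^(−0.02476 × 41.3) = 0.3597
Before dose 6, 5 doses have been given (aged 1τ, 2τ, 3τ, 4τ, 5τ).
C_trough = C₀ × (r + r² + … + r^5) = C₀ × r(1−r^5)/(1−r)
        = 6.548 × 0.3597 × (1 − 0.006021) / (1 − 0.3597) = 3.656 mg/L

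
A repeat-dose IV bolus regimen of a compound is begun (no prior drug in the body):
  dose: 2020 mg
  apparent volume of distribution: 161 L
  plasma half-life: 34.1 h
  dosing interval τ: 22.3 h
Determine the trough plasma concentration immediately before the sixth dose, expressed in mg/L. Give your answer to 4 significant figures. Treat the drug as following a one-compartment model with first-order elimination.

C₀ per dose = Dose / Vd = 2020 / 161 = 12.55 mg/L
k = ln2 / t½ = 0.693147 / 34.1 = 0.02033 h⁻¹
Fraction remaining after one interval: r = e^(−kτ) = e^(−0.02033 × 22.3) = 0.6355
Before dose 6, 5 doses have been given (aged 1τ, 2τ, 3τ, 4τ, 5τ).
C_trough = C₀ × (r + r² + … + r^5) = C₀ × r(1−r^5)/(1−r)
        = 12.55 × 0.6355 × (1 − 0.1037) / (1 − 0.6355) = 19.61 mg/L

19.61 mg/L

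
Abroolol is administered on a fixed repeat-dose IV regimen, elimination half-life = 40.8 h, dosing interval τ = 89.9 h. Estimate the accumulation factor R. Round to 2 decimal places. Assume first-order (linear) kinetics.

1.28

k = ln2 / t½ = 0.693147 / 40.8 = 0.01699 h⁻¹
e^(−kτ) = e^(−0.01699 × 89.9) = 0.2171
Accumulation ratio R = 1 / (1 − e^(−kτ)) = 1 / (1 − 0.2171) = 1.277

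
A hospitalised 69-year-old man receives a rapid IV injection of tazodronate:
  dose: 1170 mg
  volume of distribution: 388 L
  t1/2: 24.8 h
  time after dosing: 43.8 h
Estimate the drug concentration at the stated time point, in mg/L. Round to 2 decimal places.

C₀ = Dose / Vd = 1170 / 388 = 3.015 mg/L
k = ln2 / t½ = 0.693147 / 24.8 = 0.02795 h⁻¹
C = C₀ · e^(−k·t) = 3.015 × e^(−0.02795 × 43.8)
  = 3.015 × 0.2940 = 0.8864 mg/L

0.89 mg/L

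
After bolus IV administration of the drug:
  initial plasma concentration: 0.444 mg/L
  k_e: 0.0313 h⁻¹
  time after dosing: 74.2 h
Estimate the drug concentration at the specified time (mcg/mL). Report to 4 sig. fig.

C = C₀ · e^(−k·t) = 0.4440 × e^(−0.03130 × 74.2)
  = 0.4440 × 0.09803 = 0.04353 mg/L
(0.04353 mg/L = 0.04353 mcg/mL)

0.04353 mcg/mL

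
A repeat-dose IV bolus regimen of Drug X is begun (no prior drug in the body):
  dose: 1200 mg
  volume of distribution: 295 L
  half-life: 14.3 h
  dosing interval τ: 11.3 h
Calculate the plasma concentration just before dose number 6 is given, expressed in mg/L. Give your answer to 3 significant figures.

5.22 mg/L

C₀ per dose = Dose / Vd = 1200 / 295 = 4.068 mg/L
k = ln2 / t½ = 0.693147 / 14.3 = 0.04847 h⁻¹
Fraction remaining after one interval: r = e^(−kτ) = e^(−0.04847 × 11.3) = 0.5783
Before dose 6, 5 doses have been given (aged 1τ, 2τ, 3τ, 4τ, 5τ).
C_trough = C₀ × (r + r² + … + r^5) = C₀ × r(1−r^5)/(1−r)
        = 4.068 × 0.5783 × (1 − 0.06468) / (1 − 0.5783) = 5.218 mg/L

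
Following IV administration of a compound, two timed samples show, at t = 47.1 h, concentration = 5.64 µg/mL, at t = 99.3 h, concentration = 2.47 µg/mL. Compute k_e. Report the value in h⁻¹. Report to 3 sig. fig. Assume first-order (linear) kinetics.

0.0158 h⁻¹

k = ln(C₁/C₂) / (t₂ − t₁) = ln(5.64/2.47) / (99.3 − 47.1)
  = 0.8257 / 52.20 = 0.01582 h⁻¹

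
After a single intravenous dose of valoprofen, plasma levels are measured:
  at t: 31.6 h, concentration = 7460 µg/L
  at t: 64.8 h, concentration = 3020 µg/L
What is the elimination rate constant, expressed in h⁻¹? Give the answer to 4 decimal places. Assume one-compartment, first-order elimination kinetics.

0.0272 h⁻¹

k = ln(C₁/C₂) / (t₂ − t₁) = ln(7460/3020) / (64.8 − 31.6)
  = 0.9043 / 33.20 = 0.02724 h⁻¹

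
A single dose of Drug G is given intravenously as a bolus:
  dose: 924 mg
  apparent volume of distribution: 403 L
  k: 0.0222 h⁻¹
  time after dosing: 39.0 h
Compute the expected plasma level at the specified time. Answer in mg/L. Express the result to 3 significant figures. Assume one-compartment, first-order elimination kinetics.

C₀ = Dose / Vd = 924.0 / 403 = 2.293 mg/L
C = C₀ · e^(−k·t) = 2.293 × e^(−0.02220 × 39.0)
  = 2.293 × 0.4207 = 0.9647 mg/L

0.965 mg/L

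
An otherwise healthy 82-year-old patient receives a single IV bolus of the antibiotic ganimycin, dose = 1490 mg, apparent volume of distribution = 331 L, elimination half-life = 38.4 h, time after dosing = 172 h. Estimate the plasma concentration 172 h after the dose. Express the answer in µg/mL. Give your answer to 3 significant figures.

C₀ = Dose / Vd = 1490 / 331 = 4.502 mg/L
k = ln2 / t½ = 0.693147 / 38.4 = 0.01805 h⁻¹
C = C₀ · e^(−k·t) = 4.502 × e^(−0.01805 × 172)
  = 4.502 × 0.04484 = 0.2019 mg/L
(0.2019 mg/L = 0.2019 µg/mL)

0.202 µg/mL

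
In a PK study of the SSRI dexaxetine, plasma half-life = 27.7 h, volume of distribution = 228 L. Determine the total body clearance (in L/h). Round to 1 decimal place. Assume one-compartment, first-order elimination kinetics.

k = ln2 / t½ = 0.693147 / 27.7 = 0.02502 h⁻¹
CL = k × Vd = 0.02502 × 228 = 5.705 L/h

5.7 L/h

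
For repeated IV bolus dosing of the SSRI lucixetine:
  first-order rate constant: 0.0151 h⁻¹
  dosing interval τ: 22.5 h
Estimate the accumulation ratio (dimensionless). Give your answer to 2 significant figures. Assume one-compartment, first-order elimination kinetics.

3.5

e^(−kτ) = e^(−0.01510 × 22.5) = 0.7119
Accumulation ratio R = 1 / (1 − e^(−kτ)) = 1 / (1 − 0.7119) = 3.471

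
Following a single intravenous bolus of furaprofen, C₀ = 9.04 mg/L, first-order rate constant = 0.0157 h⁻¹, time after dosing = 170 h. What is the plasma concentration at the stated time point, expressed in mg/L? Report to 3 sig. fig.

C = C₀ · e^(−k·t) = 9.040 × e^(−0.01570 × 170)
  = 9.040 × 0.06932 = 0.6267 mg/L

0.627 mg/L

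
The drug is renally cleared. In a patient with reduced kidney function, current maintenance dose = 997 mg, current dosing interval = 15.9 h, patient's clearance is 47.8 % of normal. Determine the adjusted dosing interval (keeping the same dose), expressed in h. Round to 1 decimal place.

To keep the same average steady-state level, dosing rate must scale with clearance.
CL ratio = 47.8 / 100 = 0.4780
New interval (same dose) = 15.9 / 0.4780 = 33.26 h

33.3 h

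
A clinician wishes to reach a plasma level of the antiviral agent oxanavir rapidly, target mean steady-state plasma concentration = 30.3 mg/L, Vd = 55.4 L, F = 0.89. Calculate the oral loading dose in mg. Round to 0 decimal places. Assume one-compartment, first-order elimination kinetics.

1886 mg

LD = Css × Vd / F = 30.3 × 55.4 / 0.89 = 1886 mg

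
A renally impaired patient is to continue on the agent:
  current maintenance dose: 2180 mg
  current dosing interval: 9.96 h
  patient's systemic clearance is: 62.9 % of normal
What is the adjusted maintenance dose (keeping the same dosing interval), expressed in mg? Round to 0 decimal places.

To keep the same average steady-state level, dosing rate must scale with clearance.
CL ratio = 62.9 / 100 = 0.6290
New dose (same interval) = 2180 × 0.6290 = 1371 mg

1371 mg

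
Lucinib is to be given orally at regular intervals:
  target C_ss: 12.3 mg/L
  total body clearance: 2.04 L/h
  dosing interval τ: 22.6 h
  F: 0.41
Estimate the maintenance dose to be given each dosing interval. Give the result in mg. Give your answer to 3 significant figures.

1380 mg

At steady state, F × (Dose/τ) = Css × CL.
Dose = Css × CL × τ / F = 12.3 × 2.040 × 22.6 / 0.41 = 1383 mg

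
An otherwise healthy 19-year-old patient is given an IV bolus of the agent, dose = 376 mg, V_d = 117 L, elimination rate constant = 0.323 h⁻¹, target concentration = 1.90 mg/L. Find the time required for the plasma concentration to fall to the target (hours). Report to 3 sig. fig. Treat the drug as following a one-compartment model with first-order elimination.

C₀ = Dose / Vd = 376.0 / 117 = 3.214 mg/L
t = ln(C₀ / C) / k = ln(3.214 / 1.90) / 0.3230
  = ln(1.692) / 0.3230 = 0.5259 / 0.3230 = 1.628 h

1.63 h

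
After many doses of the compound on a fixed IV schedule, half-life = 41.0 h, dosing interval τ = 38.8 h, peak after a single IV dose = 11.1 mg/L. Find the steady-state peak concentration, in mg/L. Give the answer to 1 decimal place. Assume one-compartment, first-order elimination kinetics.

k = ln2 / t½ = 0.693147 / 41.0 = 0.01691 h⁻¹
e^(−kτ) = e^(−0.01691 × 38.8) = 0.5189
Accumulation ratio R = 1 / (1 − e^(−kτ)) = 1 / (1 − 0.5189) = 2.079
Steady-state peak = C₀ × R = 11.1 × 2.079 = 23.08 mg/L

23.1 mg/L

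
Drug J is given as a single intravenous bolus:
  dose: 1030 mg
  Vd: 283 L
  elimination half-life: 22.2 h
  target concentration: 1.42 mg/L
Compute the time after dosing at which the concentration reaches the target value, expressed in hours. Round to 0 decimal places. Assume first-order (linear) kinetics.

30 h

C₀ = Dose / Vd = 1030 / 283 = 3.640 mg/L
k = ln2 / t½ = 0.693147 / 22.2 = 0.03122 h⁻¹
t = ln(C₀ / C) / k = ln(3.640 / 1.42) / 0.03122
  = ln(2.563) / 0.03122 = 0.9412 / 0.03122 = 30.15 h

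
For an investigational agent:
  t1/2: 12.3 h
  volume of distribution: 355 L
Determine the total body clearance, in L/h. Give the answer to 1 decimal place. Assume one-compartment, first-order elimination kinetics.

20.0 L/h

k = ln2 / t½ = 0.693147 / 12.3 = 0.05635 h⁻¹
CL = k × Vd = 0.05635 × 355 = 20.00 L/h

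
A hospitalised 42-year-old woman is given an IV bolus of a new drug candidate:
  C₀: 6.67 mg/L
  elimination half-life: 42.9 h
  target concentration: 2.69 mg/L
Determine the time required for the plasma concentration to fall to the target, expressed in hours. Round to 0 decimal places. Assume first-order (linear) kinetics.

k = ln2 / t½ = 0.693147 / 42.9 = 0.01616 h⁻¹
t = ln(C₀ / C) / k = ln(6.670 / 2.69) / 0.01616
  = ln(2.480) / 0.01616 = 0.9083 / 0.01616 = 56.21 h

56 h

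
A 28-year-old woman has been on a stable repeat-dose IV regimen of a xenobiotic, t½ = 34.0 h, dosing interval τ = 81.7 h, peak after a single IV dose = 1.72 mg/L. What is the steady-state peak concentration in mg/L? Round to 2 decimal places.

k = ln2 / t½ = 0.693147 / 34.0 = 0.02039 h⁻¹
e^(−kτ) = e^(−0.02039 × 81.7) = 0.1890
Accumulation ratio R = 1 / (1 − e^(−kτ)) = 1 / (1 − 0.1890) = 1.233
Steady-state peak = C₀ × R = 1.72 × 1.233 = 2.121 mg/L

2.12 mg/L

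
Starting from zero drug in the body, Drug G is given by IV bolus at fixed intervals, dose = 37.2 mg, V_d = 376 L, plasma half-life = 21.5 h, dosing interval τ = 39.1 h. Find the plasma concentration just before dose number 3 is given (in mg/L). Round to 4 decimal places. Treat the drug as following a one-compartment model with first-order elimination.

0.0360 mg/L

C₀ per dose = Dose / Vd = 37.2 / 376 = 0.09894 mg/L
k = ln2 / t½ = 0.693147 / 21.5 = 0.03224 h⁻¹
Fraction remaining after one interval: r = e^(−kτ) = e^(−0.03224 × 39.1) = 0.2835
Before dose 3, 2 doses have been given (aged 1τ, 2τ).
C_trough = C₀ × (r + r²) = 0.09894 × (0.2835 + 0.08037) = 0.03600 mg/L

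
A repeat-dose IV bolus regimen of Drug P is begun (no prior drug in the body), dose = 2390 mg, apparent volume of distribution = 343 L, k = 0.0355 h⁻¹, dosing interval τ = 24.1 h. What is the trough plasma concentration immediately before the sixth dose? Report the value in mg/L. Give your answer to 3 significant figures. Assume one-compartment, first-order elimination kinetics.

5.08 mg/L

C₀ per dose = Dose / Vd = 2390 / 343 = 6.968 mg/L
Fraction remaining after one interval: r = e^(−kτ) = e^(−0.03550 × 24.1) = 0.4250
Before dose 6, 5 doses have been given (aged 1τ, 2τ, 3τ, 4τ, 5τ).
C_trough = C₀ × (r + r² + … + r^5) = C₀ × r(1−r^5)/(1−r)
        = 6.968 × 0.4250 × (1 − 0.01387) / (1 − 0.4250) = 5.079 mg/L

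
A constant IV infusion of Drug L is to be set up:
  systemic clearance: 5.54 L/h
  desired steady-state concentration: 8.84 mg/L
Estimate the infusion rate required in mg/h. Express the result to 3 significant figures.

At steady state, infusion rate R₀ = Css × CL = 8.84 × 5.540 = 48.97 mg/h

49.0 mg/h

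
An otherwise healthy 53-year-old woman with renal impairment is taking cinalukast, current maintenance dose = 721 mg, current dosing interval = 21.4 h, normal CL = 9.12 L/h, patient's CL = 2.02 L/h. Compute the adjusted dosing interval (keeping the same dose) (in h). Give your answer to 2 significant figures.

To keep the same average steady-state level, dosing rate must scale with clearance.
CL ratio = 2.02 / 9.12 = 0.2215
New interval (same dose) = 21.4 / 0.2215 = 96.61 h

97 h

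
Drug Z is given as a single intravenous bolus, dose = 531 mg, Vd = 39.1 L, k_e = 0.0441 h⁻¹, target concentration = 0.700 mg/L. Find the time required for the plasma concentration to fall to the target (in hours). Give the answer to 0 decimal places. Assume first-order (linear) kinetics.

C₀ = Dose / Vd = 531.0 / 39.1 = 13.58 mg/L
t = ln(C₀ / C) / k = ln(13.58 / 0.700) / 0.04410
  = ln(19.40) / 0.04410 = 2.965 / 0.04410 = 67.23 h

67 h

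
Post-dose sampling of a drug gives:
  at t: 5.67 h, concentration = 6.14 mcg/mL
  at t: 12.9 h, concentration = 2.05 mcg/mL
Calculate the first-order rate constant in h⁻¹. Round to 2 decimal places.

k = ln(C₁/C₂) / (t₂ − t₁) = ln(6.14/2.05) / (12.9 − 5.67)
  = 1.097 / 7.230 = 0.1517 h⁻¹

0.15 h⁻¹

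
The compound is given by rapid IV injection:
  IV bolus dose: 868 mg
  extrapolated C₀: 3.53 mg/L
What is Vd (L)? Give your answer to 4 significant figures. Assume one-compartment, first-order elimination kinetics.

Vd = Dose / C₀ = 868.0 / 3.53 = 245.9 L

245.9 L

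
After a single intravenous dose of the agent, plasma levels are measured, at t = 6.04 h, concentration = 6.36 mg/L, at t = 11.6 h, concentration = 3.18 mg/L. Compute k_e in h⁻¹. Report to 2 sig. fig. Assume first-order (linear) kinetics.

0.12 h⁻¹

k = ln(C₁/C₂) / (t₂ − t₁) = ln(6.36/3.18) / (11.6 − 6.04)
  = 0.6931 / 5.560 = 0.1247 h⁻¹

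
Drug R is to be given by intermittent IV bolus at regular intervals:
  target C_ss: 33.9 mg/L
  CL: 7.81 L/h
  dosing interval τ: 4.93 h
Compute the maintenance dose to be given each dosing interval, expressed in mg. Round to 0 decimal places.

At steady state, Dose/τ = Css × CL.
Dose = Css × CL × τ = 33.9 × 7.810 × 4.93 = 1305 mg

1305 mg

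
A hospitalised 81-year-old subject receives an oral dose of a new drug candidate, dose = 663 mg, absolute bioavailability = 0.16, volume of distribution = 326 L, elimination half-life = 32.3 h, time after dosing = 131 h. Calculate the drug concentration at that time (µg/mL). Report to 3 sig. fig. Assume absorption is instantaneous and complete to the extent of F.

0.0196 µg/mL

Amount reaching circulation = F × Dose = 0.16 × 663.0 = 106.1 mg
C₀ = F·Dose / Vd = 106.1 / 326 = 0.3255 mg/L
k = ln2 / t½ = 0.693147 / 32.3 = 0.02146 h⁻¹
C = C₀ · e^(−k·t) = 0.3255 × e^(−0.02146 × 131)
  = 0.3255 × 0.06013 = 0.01957 mg/L
(0.01957 mg/L = 0.01957 µg/mL)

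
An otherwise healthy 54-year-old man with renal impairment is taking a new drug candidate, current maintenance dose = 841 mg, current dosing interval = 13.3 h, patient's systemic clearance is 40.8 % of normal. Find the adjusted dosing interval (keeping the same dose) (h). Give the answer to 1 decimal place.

To keep the same average steady-state level, dosing rate must scale with clearance.
CL ratio = 40.8 / 100 = 0.4080
New interval (same dose) = 13.3 / 0.4080 = 32.60 h

32.6 h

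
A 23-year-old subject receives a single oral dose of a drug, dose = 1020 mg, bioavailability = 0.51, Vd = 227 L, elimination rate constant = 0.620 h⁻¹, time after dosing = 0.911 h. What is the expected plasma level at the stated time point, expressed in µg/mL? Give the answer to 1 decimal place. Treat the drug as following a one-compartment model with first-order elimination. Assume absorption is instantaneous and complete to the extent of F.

Amount reaching circulation = F × Dose = 0.51 × 1020 = 520.2 mg
C₀ = F·Dose / Vd = 520.2 / 227 = 2.292 mg/L
C = C₀ · e^(−k·t) = 2.292 × e^(−0.6200 × 0.911)
  = 2.292 × 0.5685 = 1.303 mg/L
(1.303 mg/L = 1.303 µg/mL)

1.3 µg/mL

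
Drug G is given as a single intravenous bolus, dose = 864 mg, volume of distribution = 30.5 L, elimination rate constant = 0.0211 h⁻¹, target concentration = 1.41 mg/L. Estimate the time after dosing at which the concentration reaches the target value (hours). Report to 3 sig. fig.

C₀ = Dose / Vd = 864.0 / 30.5 = 28.33 mg/L
t = ln(C₀ / C) / k = ln(28.33 / 1.41) / 0.02110
  = ln(20.09) / 0.02110 = 3.000 / 0.02110 = 142.2 h

142 h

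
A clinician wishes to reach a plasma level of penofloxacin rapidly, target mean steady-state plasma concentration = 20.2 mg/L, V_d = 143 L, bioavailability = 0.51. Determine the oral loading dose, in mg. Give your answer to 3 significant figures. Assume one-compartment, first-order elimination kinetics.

LD = Css × Vd / F = 20.2 × 143 / 0.51 = 5664 mg

5660 mg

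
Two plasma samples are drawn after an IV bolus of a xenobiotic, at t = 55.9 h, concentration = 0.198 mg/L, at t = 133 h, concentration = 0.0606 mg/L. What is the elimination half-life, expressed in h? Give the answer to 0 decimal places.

45 h

k = ln(C₁/C₂) / (t₂ − t₁) = ln(0.198/0.0606) / (133 − 55.9)
  = 1.184 / 77.10 = 0.01536 h⁻¹
t½ = ln2 / k = 0.693147 / 0.01536 = 45.13 h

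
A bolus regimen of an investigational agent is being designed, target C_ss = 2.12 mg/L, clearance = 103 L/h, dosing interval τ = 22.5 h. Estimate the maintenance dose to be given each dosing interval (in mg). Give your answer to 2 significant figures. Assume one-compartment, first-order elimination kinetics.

4900 mg

At steady state, Dose/τ = Css × CL.
Dose = Css × CL × τ = 2.12 × 103.0 × 22.5 = 4913 mg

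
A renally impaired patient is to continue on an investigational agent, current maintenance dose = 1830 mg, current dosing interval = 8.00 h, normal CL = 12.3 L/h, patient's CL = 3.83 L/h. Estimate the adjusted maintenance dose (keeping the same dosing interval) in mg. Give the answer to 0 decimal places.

570 mg

To keep the same average steady-state level, dosing rate must scale with clearance.
CL ratio = 3.83 / 12.3 = 0.3114
New dose (same interval) = 1830 × 0.3114 = 569.9 mg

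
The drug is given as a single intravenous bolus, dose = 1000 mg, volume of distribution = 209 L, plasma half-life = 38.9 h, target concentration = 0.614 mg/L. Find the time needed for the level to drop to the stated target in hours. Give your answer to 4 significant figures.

115.2 h

C₀ = Dose / Vd = 1000 / 209 = 4.785 mg/L
k = ln2 / t½ = 0.693147 / 38.9 = 0.01782 h⁻¹
t = ln(C₀ / C) / k = ln(4.785 / 0.614) / 0.01782
  = ln(7.793) / 0.01782 = 2.053 / 0.01782 = 115.2 h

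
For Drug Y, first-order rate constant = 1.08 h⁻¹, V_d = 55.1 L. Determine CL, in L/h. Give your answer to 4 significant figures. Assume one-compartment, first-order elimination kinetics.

CL = k × Vd = 1.08 × 55.1 = 59.51 L/h

59.51 L/h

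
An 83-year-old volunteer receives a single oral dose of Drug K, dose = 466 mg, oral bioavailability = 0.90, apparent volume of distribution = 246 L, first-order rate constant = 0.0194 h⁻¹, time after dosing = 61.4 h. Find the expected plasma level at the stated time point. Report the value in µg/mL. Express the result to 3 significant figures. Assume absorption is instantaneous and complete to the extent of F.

0.518 µg/mL

Amount reaching circulation = F × Dose = 0.90 × 466.0 = 419.4 mg
C₀ = F·Dose / Vd = 419.4 / 246 = 1.705 mg/L
C = C₀ · e^(−k·t) = 1.705 × e^(−0.01940 × 61.4)
  = 1.705 × 0.3039 = 0.5181 mg/L
(0.5181 mg/L = 0.5181 µg/mL)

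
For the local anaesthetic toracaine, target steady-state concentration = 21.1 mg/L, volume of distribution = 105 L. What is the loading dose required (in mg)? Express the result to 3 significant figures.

LD = Css × Vd = 21.1 × 105 = 2216 mg

2220 mg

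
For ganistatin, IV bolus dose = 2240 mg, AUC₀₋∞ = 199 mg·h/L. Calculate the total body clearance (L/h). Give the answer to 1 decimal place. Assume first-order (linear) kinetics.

CL = Dose / AUC = 2240 / 199 = 11.26 L/h

11.3 L/h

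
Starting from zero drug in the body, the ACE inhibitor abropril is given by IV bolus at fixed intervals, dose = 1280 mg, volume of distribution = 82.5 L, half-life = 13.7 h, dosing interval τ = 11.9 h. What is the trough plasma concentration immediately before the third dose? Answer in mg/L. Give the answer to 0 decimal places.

C₀ per dose = Dose / Vd = 1280 / 82.5 = 15.52 mg/L
k = ln2 / t½ = 0.693147 / 13.7 = 0.05059 h⁻¹
Fraction remaining after one interval: r = e^(−kτ) = e^(−0.05059 × 11.9) = 0.5477
Before dose 3, 2 doses have been given (aged 1τ, 2τ).
C_trough = C₀ × (r + r²) = 15.52 × (0.5477 + 0.3000) = 13.16 mg/L

13 mg/L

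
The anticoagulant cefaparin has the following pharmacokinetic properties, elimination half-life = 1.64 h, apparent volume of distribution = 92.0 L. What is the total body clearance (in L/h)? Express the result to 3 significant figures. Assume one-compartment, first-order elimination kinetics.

38.9 L/h

k = ln2 / t½ = 0.693147 / 1.64 = 0.4227 h⁻¹
CL = k × Vd = 0.4227 × 92.0 = 38.89 L/h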